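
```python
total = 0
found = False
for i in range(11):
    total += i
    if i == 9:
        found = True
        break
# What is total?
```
Trace:
  total=0
  total=0, found=False
  total=0, found=False, i=0
  total=1, found=False, i=1
  total=3, found=False, i=2
  total=6, found=False, i=3
  total=10, found=False, i=4
  total=15, found=False, i=5
  total=21, found=False, i=6
  total=28, found=False, i=7
  total=36, found=False, i=8
  total=45, found=True, i=9

Final answer: 45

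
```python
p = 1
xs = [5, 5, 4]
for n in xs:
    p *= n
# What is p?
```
Trace:
  p=1
  p=5, n=5
  p=25, n=5
  p=100, n=4

Final answer: 100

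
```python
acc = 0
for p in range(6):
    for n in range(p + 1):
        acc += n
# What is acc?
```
Trace:
  acc=0
  acc=0, p=0, n=0
  acc=0, p=1, n=0
  acc=1, p=1, n=1
  acc=1, p=2, n=0
  acc=2, p=2, n=1
  acc=4, p=2, n=2
  acc=4, p=3, n=0
  acc=5, p=3, n=1
  acc=7, p=3, n=2
  acc=10, p=3, n=3
  acc=10, p=4, n=0
  acc=11, p=4, n=1
  acc=13, p=4, n=2
  acc=16, p=4, n=3
  acc=20, p=4, n=4
  acc=20, p=5, n=0
  acc=21, p=5, n=1
  acc=23, p=5, n=2
  acc=26, p=5, n=3
  acc=30, p=5, n=4
  acc=35, p=5, n=5

Final answer: 35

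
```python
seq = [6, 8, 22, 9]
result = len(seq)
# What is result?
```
Trace:
  seq=[6, 8, 22, 9]
  seq=[6, 8, 22, 9], result=4

Final answer: 4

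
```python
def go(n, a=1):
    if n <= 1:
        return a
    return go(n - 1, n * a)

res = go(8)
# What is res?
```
Call trace:
go(n=8, a=1)
  go(n=7, a=8)
    go(n=6, a=56)
      go(n=5, a=336)
        go(n=4, a=1680)
          go(n=3, a=6720)
            go(n=2, a=20160)
              go(n=1, a=40320)
              -> return 40320
            -> return 40320
          -> return 40320
        -> return 40320
      -> return 40320
    -> return 40320
  -> return 40320
-> return 40320

Final answer: 40320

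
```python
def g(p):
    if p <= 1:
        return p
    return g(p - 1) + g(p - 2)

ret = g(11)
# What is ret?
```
Call trace (a repeated sub-call is expanded the first time; later identical calls just restate its return value):
g(p=11)
  g(p=10)
    g(p=9)
      g(p=8)
        g(p=7)
          g(p=6)
            g(p=5)
              g(p=4)
                g(p=3)
                  g(p=2)
                    g(p=1)
                    -> return 1
                    g(p=0)
                    -> return 0
                  -> return 1
                  g(p=1)
                  -> return 1
                -> return 2
                g(p=2) -> return 1  (same call as traced above)
              -> return 3
              g(p=3) -> return 2  (same call as traced above)
            -> return 5
            g(p=4) -> return 3  (same call as traced above)
          -> return 8
          g(p=5) -> return 5  (same call as traced above)
        -> return 13
        g(p=6) -> return 8  (same call as traced above)
      -> return 21
      g(p=7) -> return 13  (same call as traced above)
    -> return 34
    g(p=8) -> return 21  (same call as traced above)
  -> return 55
  g(p=9) -> return 34  (same call as traced above)
-> return 89

Final answer: 89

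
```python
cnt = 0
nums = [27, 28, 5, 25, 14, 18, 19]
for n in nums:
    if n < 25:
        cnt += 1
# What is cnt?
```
Trace:
  cnt=0
  cnt=0, n=27
  cnt=0, n=28
  cnt=1, n=5
  cnt=1, n=25
  cnt=2, n=14
  cnt=3, n=18
  cnt=4, n=19

Final answer: 4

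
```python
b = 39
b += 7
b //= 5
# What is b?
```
Trace:
  b=39
  b=46
  b=9

Final answer: 9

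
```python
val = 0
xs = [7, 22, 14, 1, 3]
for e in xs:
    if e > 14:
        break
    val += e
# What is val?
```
Trace:
  val=0
  val=7, e=7
  val=7, e=22

Final answer: 7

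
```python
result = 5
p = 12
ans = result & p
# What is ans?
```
Trace:
  result=5
  result=5, p=12
  result=5, p=12, ans=4

Final answer: 4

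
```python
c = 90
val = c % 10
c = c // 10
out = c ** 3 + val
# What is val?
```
Trace:
  c=90
  c=90, val=0
  c=9, val=0
  c=9, val=0, out=729

Final answer: 0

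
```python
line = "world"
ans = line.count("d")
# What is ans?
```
Trace:
  line='world'
  line='world', ans=1

Final answer: 1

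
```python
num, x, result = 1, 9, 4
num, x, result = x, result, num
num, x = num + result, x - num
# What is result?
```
Trace:
  num=1, x=9, result=4
  num=9, x=4, result=1
  num=10, x=-5, result=1

Final answer: 1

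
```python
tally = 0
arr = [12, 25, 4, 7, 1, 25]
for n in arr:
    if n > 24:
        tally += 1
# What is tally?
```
Trace:
  tally=0
  tally=0, n=12
  tally=1, n=25
  tally=1, n=4
  tally=1, n=7
  tally=1, n=1
  tally=2, n=25

Final answer: 2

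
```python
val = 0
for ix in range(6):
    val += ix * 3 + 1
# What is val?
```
Trace:
  val=0
  val=1, ix=0
  val=5, ix=1
  val=12, ix=2
  val=22, ix=3
  val=35, ix=4
  val=51, ix=5

Final answer: 51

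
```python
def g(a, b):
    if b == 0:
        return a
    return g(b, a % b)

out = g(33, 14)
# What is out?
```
Call trace:
g(a=33, b=14)
  g(a=14, b=5)
    g(a=5, b=4)
      g(a=4, b=1)
        g(a=1, b=0)
        -> return 1
      -> return 1
    -> return 1
  -> return 1
-> return 1

Final answer: 1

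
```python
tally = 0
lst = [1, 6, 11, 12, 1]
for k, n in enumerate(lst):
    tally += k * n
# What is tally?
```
Trace:
  tally=0
  tally=0, k=0, n=1
  tally=6, k=1, n=6
  tally=28, k=2, n=11
  tally=64, k=3, n=12
  tally=68, k=4, n=1

Final answer: 68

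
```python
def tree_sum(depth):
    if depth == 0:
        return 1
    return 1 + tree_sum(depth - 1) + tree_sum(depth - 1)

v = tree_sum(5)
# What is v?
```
Call trace (a repeated sub-call is expanded the first time; later identical calls just restate its return value):
tree_sum(depth=5)
  tree_sum(depth=4)
    tree_sum(depth=3)
      tree_sum(depth=2)
        tree_sum(depth=1)
          tree_sum(depth=0)
          -> return 1
          tree_sum(depth=0)
          -> return 1
        -> return 3
        tree_sum(depth=1) -> return 3  (same call as traced above)
      -> return 7
      tree_sum(depth=2) -> return 7  (same call as traced above)
    -> return 15
    tree_sum(depth=3) -> return 15  (same call as traced above)
  -> return 31
  tree_sum(depth=4) -> return 31  (same call as traced above)
-> return 63

Final answer: 63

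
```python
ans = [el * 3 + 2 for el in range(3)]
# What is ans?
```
Trace:
  el=0
  el=1
  el=2
  ans=[2, 5, 8]

Final answer: [2, 5, 8]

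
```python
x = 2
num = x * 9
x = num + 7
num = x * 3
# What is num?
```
Trace:
  x=2
  x=2, num=18
  x=25, num=18
  x=25, num=75

Final answer: 75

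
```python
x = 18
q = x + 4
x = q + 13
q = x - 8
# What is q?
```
Trace:
  x=18
  x=18, q=22
  x=35, q=22
  x=35, q=27

Final answer: 27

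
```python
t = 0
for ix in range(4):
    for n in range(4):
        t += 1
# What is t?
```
Trace:
  t=0
  t=1, ix=0, n=0
  t=2, ix=0, n=1
  t=3, ix=0, n=2
  t=4, ix=0, n=3
  t=5, ix=1, n=0
  t=6, ix=1, n=1
  t=7, ix=1, n=2
  t=8, ix=1, n=3
  t=9, ix=2, n=0
  t=10, ix=2, n=1
  t=11, ix=2, n=2
  t=12, ix=2, n=3
  t=13, ix=3, n=0
  t=14, ix=3, n=1
  t=15, ix=3, n=2
  t=16, ix=3, n=3

Final answer: 16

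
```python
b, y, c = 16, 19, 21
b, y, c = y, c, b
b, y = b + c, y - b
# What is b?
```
Trace:
  b=16, y=19, c=21
  b=19, y=21, c=16
  b=35, y=2, c=16

Final answer: 35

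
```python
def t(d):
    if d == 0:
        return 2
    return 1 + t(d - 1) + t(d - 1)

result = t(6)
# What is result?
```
Call trace (a repeated sub-call is expanded the first time; later identical calls just restate its return value):
t(d=6)
  t(d=5)
    t(d=4)
      t(d=3)
        t(d=2)
          t(d=1)
            t(d=0)
            -> return 2
            t(d=0)
            -> return 2
          -> return 5
          t(d=1) -> return 5  (same call as traced above)
        -> return 11
        t(d=2) -> return 11  (same call as traced above)
      -> return 23
      t(d=3) -> return 23  (same call as traced above)
    -> return 47
    t(d=4) -> return 47  (same call as traced above)
  -> return 95
  t(d=5) -> return 95  (same call as traced above)
-> return 191

Final answer: 191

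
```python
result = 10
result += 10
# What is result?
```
Trace:
  result=10
  result=20

Final answer: 20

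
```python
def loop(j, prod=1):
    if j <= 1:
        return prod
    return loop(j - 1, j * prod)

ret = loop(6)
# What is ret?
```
Call trace:
loop(j=6, prod=1)
  loop(j=5, prod=6)
    loop(j=4, prod=30)
      loop(j=3, prod=120)
        loop(j=2, prod=360)
          loop(j=1, prod=720)
          -> return 720
        -> return 720
      -> return 720
    -> return 720
  -> return 720
-> return 720

Final answer: 720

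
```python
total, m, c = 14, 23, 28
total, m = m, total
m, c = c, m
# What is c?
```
Trace:
  total=14, m=23, c=28
  total=23, m=14, c=28
  total=23, m=28, c=14

Final answer: 14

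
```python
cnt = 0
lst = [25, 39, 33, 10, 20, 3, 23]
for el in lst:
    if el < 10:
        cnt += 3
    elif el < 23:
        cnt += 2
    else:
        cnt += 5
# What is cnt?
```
Trace:
  cnt=0
  cnt=5, el=25
  cnt=10, el=39
  cnt=15, el=33
  cnt=17, el=10
  cnt=19, el=20
  cnt=22, el=3
  cnt=27, el=23

Final answer: 27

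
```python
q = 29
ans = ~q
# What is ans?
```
Trace:
  q=29
  q=29, ans=-30

Final answer: -30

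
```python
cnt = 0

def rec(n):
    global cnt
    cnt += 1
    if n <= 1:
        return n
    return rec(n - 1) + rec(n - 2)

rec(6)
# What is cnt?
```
Call trace (a repeated sub-call is expanded the first time; later identical calls just restate its return value):
rec(n=6)
  rec(n=5)
    rec(n=4)
      rec(n=3)
        rec(n=2)
          rec(n=1)
          -> return 1
          rec(n=0)
          -> return 0
        -> return 1
        rec(n=1)
        -> return 1
      -> return 2
      rec(n=2) -> return 1  (same call as traced above)
    -> return 3
    rec(n=3) -> return 2  (same call as traced above)
  -> return 5
  rec(n=4) -> return 3  (same call as traced above)
-> return 8

cnt is incremented once per call, so count the calls in each subtree. Let C(n) = number of calls made by rec(n).
C(0) = C(1) = 1 (base case, no recursion); C(n) = 1 + C(n - 1) + C(n - 2) otherwise.
C(2) = 1 + C(1) + C(0) = 1 + 1 + 1 = 3
C(3) = 1 + C(2) + C(1) = 1 + 3 + 1 = 5
C(4) = 1 + C(3) + C(2) = 1 + 5 + 3 = 9
C(5) = 1 + C(4) + C(3) = 1 + 9 + 5 = 15
C(6) = 1 + C(5) + C(4) = 1 + 15 + 9 = 25
cnt = C(6) = 25

Final answer: 25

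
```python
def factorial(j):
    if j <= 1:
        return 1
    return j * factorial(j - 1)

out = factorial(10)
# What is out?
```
Call trace:
factorial(j=10)
  factorial(j=9)
    factorial(j=8)
      factorial(j=7)
        factorial(j=6)
          factorial(j=5)
            factorial(j=4)
              factorial(j=3)
                factorial(j=2)
                  factorial(j=1)
                  -> return 1
                -> return 2
              -> return 6
            -> return 24
          -> return 120
        -> return 720
      -> return 5040
    -> return 40320
  -> return 362880
-> return 3628800

Final answer: 3628800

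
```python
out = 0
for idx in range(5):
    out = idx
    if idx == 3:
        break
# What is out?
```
Trace:
  out=0
  out=0, idx=0
  out=1, idx=1
  out=2, idx=2
  out=3, idx=3

Final answer: 3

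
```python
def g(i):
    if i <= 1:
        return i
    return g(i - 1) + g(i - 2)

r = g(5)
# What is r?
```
Call trace (a repeated sub-call is expanded the first time; later identical calls just restate its return value):
g(i=5)
  g(i=4)
    g(i=3)
      g(i=2)
        g(i=1)
        -> return 1
        g(i=0)
        -> return 0
      -> return 1
      g(i=1)
      -> return 1
    -> return 2
    g(i=2) -> return 1  (same call as traced above)
  -> return 3
  g(i=3) -> return 2  (same call as traced above)
-> return 5

Final answer: 5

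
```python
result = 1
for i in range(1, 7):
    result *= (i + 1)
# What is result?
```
Trace:
  result=1
  result=2, i=1
  result=6, i=2
  result=24, i=3
  result=120, i=4
  result=720, i=5
  result=5040, i=6

Final answer: 5040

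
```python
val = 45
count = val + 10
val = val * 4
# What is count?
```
Trace:
  val=45
  val=45, count=55
  val=180, count=55

Final answer: 55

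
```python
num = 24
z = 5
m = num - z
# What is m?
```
Trace:
  num=24
  num=24, z=5
  num=24, z=5, m=19

Final answer: 19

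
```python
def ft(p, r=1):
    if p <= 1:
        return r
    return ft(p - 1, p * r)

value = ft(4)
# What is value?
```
Call trace:
ft(p=4, r=1)
  ft(p=3, r=4)
    ft(p=2, r=12)
      ft(p=1, r=24)
      -> return 24
    -> return 24
  -> return 24
-> return 24

Final answer: 24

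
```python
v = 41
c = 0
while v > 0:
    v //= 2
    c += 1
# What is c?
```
Trace:
  v=41
  v=41, c=0
  v=20, c=1
  v=10, c=2
  v=5, c=3
  v=2, c=4
  v=1, c=5
  v=0, c=6

Final answer: 6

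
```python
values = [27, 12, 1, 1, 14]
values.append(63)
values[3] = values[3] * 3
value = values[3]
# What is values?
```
Trace:
  values=[27, 12, 1, 1, 14]
  values=[27, 12, 1, 1, 14, 63]
  values=[27, 12, 1, 3, 14, 63]
  values=[27, 12, 1, 3, 14, 63], value=3

Final answer: [27, 12, 1, 3, 14, 63]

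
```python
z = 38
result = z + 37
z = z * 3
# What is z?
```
Trace:
  z=38
  z=38, result=75
  z=114, result=75

Final answer: 114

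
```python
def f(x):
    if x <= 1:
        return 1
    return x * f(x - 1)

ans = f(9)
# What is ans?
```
Call trace:
f(x=9)
  f(x=8)
    f(x=7)
      f(x=6)
        f(x=5)
          f(x=4)
            f(x=3)
              f(x=2)
                f(x=1)
                -> return 1
              -> return 2
            -> return 6
          -> return 24
        -> return 120
      -> return 720
    -> return 5040
  -> return 40320
-> return 362880

Final answer: 362880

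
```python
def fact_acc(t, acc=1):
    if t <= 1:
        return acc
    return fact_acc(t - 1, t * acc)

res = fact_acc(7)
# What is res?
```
Call trace:
fact_acc(t=7, acc=1)
  fact_acc(t=6, acc=7)
    fact_acc(t=5, acc=42)
      fact_acc(t=4, acc=210)
        fact_acc(t=3, acc=840)
          fact_acc(t=2, acc=2520)
            fact_acc(t=1, acc=5040)
            -> return 5040
          -> return 5040
        -> return 5040
      -> return 5040
    -> return 5040
  -> return 5040
-> return 5040

Final answer: 5040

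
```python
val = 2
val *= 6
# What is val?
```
Trace:
  val=2
  val=12

Final answer: 12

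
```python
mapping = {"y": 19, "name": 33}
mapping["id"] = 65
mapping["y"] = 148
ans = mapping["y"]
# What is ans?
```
Trace:
  mapping={'y': 19, 'name': 33}
  mapping={'y': 19, 'name': 33, 'id': 65}
  mapping={'y': 148, 'name': 33, 'id': 65}
  mapping={'y': 148, 'name': 33, 'id': 65}, ans=148

Final answer: 148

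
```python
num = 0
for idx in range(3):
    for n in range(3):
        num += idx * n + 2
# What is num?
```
Trace:
  num=0
  num=2, idx=0, n=0
  num=4, idx=0, n=1
  num=6, idx=0, n=2
  num=8, idx=1, n=0
  num=11, idx=1, n=1
  num=15, idx=1, n=2
  num=17, idx=2, n=0
  num=21, idx=2, n=1
  num=27, idx=2, n=2

Final answer: 27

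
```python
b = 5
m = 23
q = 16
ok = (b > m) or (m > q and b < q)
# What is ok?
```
Trace:
  b=5
  b=5, m=23
  b=5, m=23, q=16
  b=5, m=23, q=16, ok=True

Final answer: True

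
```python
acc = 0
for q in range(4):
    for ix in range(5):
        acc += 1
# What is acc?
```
Trace:
  acc=0
  acc=1, q=0, ix=0
  acc=2, q=0, ix=1
  acc=3, q=0, ix=2
  acc=4, q=0, ix=3
  acc=5, q=0, ix=4
  acc=6, q=1, ix=0
  acc=7, q=1, ix=1
  acc=8, q=1, ix=2
  acc=9, q=1, ix=3
  acc=10, q=1, ix=4
  acc=11, q=2, ix=0
  acc=12, q=2, ix=1
  acc=13, q=2, ix=2
  acc=14, q=2, ix=3
  acc=15, q=2, ix=4
  acc=16, q=3, ix=0
  acc=17, q=3, ix=1
  acc=18, q=3, ix=2
  acc=19, q=3, ix=3
  acc=20, q=3, ix=4

Final answer: 20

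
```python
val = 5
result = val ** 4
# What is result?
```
Trace:
  val=5
  val=5, result=625

Final answer: 625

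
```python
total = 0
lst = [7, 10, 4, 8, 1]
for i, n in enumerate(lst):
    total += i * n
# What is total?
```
Trace:
  total=0
  total=0, i=0, n=7
  total=10, i=1, n=10
  total=18, i=2, n=4
  total=42, i=3, n=8
  total=46, i=4, n=1

Final answer: 46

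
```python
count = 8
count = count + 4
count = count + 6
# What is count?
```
Trace:
  count=8
  count=12
  count=18

Final answer: 18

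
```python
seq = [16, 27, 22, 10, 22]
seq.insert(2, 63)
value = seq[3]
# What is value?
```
Trace:
  seq=[16, 27, 22, 10, 22]
  seq=[16, 27, 63, 22, 10, 22]
  seq=[16, 27, 63, 22, 10, 22], value=22

Final answer: 22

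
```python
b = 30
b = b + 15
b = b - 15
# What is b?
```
Trace:
  b=30
  b=45
  b=30

Final answer: 30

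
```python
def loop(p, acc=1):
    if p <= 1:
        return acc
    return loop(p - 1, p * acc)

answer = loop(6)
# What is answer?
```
Call trace:
loop(p=6, acc=1)
  loop(p=5, acc=6)
    loop(p=4, acc=30)
      loop(p=3, acc=120)
        loop(p=2, acc=360)
          loop(p=1, acc=720)
          -> return 720
        -> return 720
      -> return 720
    -> return 720
  -> return 720
-> return 720

Final answer: 720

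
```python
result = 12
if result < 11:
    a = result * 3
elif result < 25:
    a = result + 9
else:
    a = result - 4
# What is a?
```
Trace:
  result=12
  result=12, a=21

Final answer: 21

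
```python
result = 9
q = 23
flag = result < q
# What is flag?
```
Trace:
  result=9
  result=9, q=23
  result=9, q=23, flag=True

Final answer: True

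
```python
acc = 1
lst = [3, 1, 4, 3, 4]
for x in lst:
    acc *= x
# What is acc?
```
Trace:
  acc=1
  acc=3, x=3
  acc=3, x=1
  acc=12, x=4
  acc=36, x=3
  acc=144, x=4

Final answer: 144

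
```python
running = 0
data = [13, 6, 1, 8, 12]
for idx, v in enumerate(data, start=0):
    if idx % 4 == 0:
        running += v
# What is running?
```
Trace:
  running=0
  running=13, idx=0, v=13
  running=13, idx=1, v=6
  running=13, idx=2, v=1
  running=13, idx=3, v=8
  running=25, idx=4, v=12

Final answer: 25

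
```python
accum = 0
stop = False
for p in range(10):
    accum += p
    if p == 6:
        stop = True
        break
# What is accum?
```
Trace:
  accum=0
  accum=0, stop=False
  accum=0, stop=False, p=0
  accum=1, stop=False, p=1
  accum=3, stop=False, p=2
  accum=6, stop=False, p=3
  accum=10, stop=False, p=4
  accum=15, stop=False, p=5
  accum=21, stop=True, p=6

Final answer: 21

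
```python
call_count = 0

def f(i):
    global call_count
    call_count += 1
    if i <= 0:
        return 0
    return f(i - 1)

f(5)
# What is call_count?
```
Call trace:
f(i=5)
  f(i=4)
    f(i=3)
      f(i=2)
        f(i=1)
          f(i=0)
          -> return 0
        -> return 0
      -> return 0
    -> return 0
  -> return 0
-> return 0

call_count is incremented once per call. f is entered once for each i = 5, 4, 3, 2, 1, 0 (the i <= 0 call returns without recursing), i.e. 5 + 1 calls.
call_count = 6

Final answer: 6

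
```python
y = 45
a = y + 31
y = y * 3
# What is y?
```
Trace:
  y=45
  y=45, a=76
  y=135, a=76

Final answer: 135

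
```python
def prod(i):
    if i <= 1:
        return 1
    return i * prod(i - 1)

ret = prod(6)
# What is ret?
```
Call trace:
prod(i=6)
  prod(i=5)
    prod(i=4)
      prod(i=3)
        prod(i=2)
          prod(i=1)
          -> return 1
        -> return 2
      -> return 6
    -> return 24
  -> return 120
-> return 720

Final answer: 720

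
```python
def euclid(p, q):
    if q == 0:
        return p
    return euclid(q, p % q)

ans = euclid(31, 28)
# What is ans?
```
Call trace:
euclid(p=31, q=28)
  euclid(p=28, q=3)
    euclid(p=3, q=1)
      euclid(p=1, q=0)
      -> return 1
    -> return 1
  -> return 1
-> return 1

Final answer: 1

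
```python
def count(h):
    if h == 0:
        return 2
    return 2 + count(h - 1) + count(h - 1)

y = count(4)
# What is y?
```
Call trace (a repeated sub-call is expanded the first time; later identical calls just restate its return value):
count(h=4)
  count(h=3)
    count(h=2)
      count(h=1)
        count(h=0)
        -> return 2
        count(h=0)
        -> return 2
      -> return 6
      count(h=1) -> return 6  (same call as traced above)
    -> return 14
    count(h=2) -> return 14  (same call as traced above)
  -> return 30
  count(h=3) -> return 30  (same call as traced above)
-> return 62

Final answer: 62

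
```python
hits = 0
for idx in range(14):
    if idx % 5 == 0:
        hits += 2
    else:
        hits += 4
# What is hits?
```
Trace:
  hits=0
  hits=2, idx=0
  hits=6, idx=1
  hits=10, idx=2
  hits=14, idx=3
  hits=18, idx=4
  hits=20, idx=5
  hits=24, idx=6
  hits=28, idx=7
  hits=32, idx=8
  hits=36, idx=9
  hits=38, idx=10
  hits=42, idx=11
  hits=46, idx=12
  hits=50, idx=13

Final answer: 50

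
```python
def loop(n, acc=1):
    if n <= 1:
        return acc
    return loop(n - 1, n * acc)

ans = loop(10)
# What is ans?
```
Call trace:
loop(n=10, acc=1)
  loop(n=9, acc=10)
    loop(n=8, acc=90)
      loop(n=7, acc=720)
        loop(n=6, acc=5040)
          loop(n=5, acc=30240)
            loop(n=4, acc=151200)
              loop(n=3, acc=604800)
                loop(n=2, acc=1814400)
                  loop(n=1, acc=3628800)
                  -> return 3628800
                -> return 3628800
              -> return 3628800
            -> return 3628800
          -> return 3628800
        -> return 3628800
      -> return 3628800
    -> return 3628800
  -> return 3628800
-> return 3628800

Final answer: 3628800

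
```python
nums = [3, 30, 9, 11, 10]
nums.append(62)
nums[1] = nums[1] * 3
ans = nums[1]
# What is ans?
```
Trace:
  nums=[3, 30, 9, 11, 10]
  nums=[3, 30, 9, 11, 10, 62]
  nums=[3, 90, 9, 11, 10, 62]
  nums=[3, 90, 9, 11, 10, 62], ans=90

Final answer: 90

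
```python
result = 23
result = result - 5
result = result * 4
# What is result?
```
Trace:
  result=23
  result=18
  result=72

Final answer: 72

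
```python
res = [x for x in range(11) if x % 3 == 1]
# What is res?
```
Trace:
  x=0
  x=1
  x=2
  x=3
  x=4
  x=5
  x=6
  x=7
  x=8
  x=9
  x=10
  res=[1, 4, 7, 10]

Final answer: [1, 4, 7, 10]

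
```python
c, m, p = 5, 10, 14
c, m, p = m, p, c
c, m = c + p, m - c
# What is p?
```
Trace:
  c=5, m=10, p=14
  c=10, m=14, p=5
  c=15, m=4, p=5

Final answer: 5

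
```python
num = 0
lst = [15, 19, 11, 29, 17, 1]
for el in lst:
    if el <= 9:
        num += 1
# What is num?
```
Trace:
  num=0
  num=0, el=15
  num=0, el=19
  num=0, el=11
  num=0, el=29
  num=0, el=17
  num=1, el=1

Final answer: 1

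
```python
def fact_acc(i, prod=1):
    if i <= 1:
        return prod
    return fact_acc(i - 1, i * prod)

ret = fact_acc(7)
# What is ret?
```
Call trace:
fact_acc(i=7, prod=1)
  fact_acc(i=6, prod=7)
    fact_acc(i=5, prod=42)
      fact_acc(i=4, prod=210)
        fact_acc(i=3, prod=840)
          fact_acc(i=2, prod=2520)
            fact_acc(i=1, prod=5040)
            -> return 5040
          -> return 5040
        -> return 5040
      -> return 5040
    -> return 5040
  -> return 5040
-> return 5040

Final answer: 5040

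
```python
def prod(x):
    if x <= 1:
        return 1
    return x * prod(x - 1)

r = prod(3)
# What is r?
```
Call trace:
prod(x=3)
  prod(x=2)
    prod(x=1)
    -> return 1
  -> return 2
-> return 6

Final answer: 6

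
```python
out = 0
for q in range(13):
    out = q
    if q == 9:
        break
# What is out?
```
Trace:
  out=0
  out=0, q=0
  out=1, q=1
  out=2, q=2
  out=3, q=3
  out=4, q=4
  out=5, q=5
  out=6, q=6
  out=7, q=7
  out=8, q=8
  out=9, q=9

Final answer: 9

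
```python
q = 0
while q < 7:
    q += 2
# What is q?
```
Trace:
  q=0
  q=2
  q=4
  q=6
  q=8

Final answer: 8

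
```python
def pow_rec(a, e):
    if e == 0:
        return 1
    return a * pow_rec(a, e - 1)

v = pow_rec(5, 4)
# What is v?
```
Call trace:
pow_rec(a=5, e=4)
  pow_rec(a=5, e=3)
    pow_rec(a=5, e=2)
      pow_rec(a=5, e=1)
        pow_rec(a=5, e=0)
        -> return 1
      -> return 5
    -> return 25
  -> return 125
-> return 625

Final answer: 625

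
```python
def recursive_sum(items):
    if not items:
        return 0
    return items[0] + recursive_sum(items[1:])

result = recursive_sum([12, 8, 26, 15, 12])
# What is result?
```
Call trace:
recursive_sum(items=[12, 8, 26, 15, 12])
  recursive_sum(items=[8, 26, 15, 12])
    recursive_sum(items=[26, 15, 12])
      recursive_sum(items=[15, 12])
        recursive_sum(items=[12])
          recursive_sum(items=[])
          -> return 0
        -> return 12
      -> return 27
    -> return 53
  -> return 61
-> return 73

Final answer: 73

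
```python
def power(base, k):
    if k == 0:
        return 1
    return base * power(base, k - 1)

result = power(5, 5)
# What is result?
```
Call trace:
power(base=5, k=5)
  power(base=5, k=4)
    power(base=5, k=3)
      power(base=5, k=2)
        power(base=5, k=1)
          power(base=5, k=0)
          -> return 1
        -> return 5
      -> return 25
    -> return 125
  -> return 625
-> return 3125

Final answer: 3125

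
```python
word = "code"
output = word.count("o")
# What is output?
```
Trace:
  word='code'
  word='code', output=1

Final answer: 1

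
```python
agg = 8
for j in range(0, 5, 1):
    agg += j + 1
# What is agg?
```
Trace:
  agg=8
  agg=9, j=0
  agg=11, j=1
  agg=14, j=2
  agg=18, j=3
  agg=23, j=4

Final answer: 23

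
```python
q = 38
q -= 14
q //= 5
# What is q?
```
Trace:
  q=38
  q=24
  q=4

Final answer: 4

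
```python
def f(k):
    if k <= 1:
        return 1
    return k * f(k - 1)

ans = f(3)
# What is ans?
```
Call trace:
f(k=3)
  f(k=2)
    f(k=1)
    -> return 1
  -> return 2
-> return 6

Final answer: 6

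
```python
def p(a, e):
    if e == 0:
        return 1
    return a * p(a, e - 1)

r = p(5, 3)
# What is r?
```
Call trace:
p(a=5, e=3)
  p(a=5, e=2)
    p(a=5, e=1)
      p(a=5, e=0)
      -> return 1
    -> return 5
  -> return 25
-> return 125

Final answer: 125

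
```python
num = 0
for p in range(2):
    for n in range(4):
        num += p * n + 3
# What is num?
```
Trace:
  num=0
  num=3, p=0, n=0
  num=6, p=0, n=1
  num=9, p=0, n=2
  num=12, p=0, n=3
  num=15, p=1, n=0
  num=19, p=1, n=1
  num=24, p=1, n=2
  num=30, p=1, n=3

Final answer: 30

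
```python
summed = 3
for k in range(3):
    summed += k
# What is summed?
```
Trace:
  summed=3
  summed=3, k=0
  summed=4, k=1
  summed=6, k=2

Final answer: 6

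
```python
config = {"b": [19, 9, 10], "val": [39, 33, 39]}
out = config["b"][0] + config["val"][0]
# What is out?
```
Trace:
  config={'b': [19, 9, 10], 'val': [39, 33, 39]}
  config={'b': [19, 9, 10], 'val': [39, 33, 39]}, out=58

Final answer: 58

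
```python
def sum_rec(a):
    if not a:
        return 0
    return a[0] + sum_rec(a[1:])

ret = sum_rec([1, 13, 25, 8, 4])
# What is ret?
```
Call trace:
sum_rec(a=[1, 13, 25, 8, 4])
  sum_rec(a=[13, 25, 8, 4])
    sum_rec(a=[25, 8, 4])
      sum_rec(a=[8, 4])
        sum_rec(a=[4])
          sum_rec(a=[])
          -> return 0
        -> return 4
      -> return 12
    -> return 37
  -> return 50
-> return 51

Final answer: 51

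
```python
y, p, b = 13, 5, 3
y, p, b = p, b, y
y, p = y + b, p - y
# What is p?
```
Trace:
  y=13, p=5, b=3
  y=5, p=3, b=13
  y=18, p=-2, b=13

Final answer: -2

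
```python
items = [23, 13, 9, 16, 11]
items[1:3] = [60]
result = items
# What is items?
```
Trace:
  items=[23, 13, 9, 16, 11]
  items=[23, 60, 16, 11]
  items=[23, 60, 16, 11], result=[23, 60, 16, 11]

Final answer: [23, 60, 16, 11]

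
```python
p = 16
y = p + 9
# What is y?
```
Trace:
  p=16
  p=16, y=25

Final answer: 25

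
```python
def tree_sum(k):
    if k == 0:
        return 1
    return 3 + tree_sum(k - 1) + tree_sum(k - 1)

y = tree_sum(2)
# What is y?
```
Call trace (a repeated sub-call is expanded the first time; later identical calls just restate its return value):
tree_sum(k=2)
  tree_sum(k=1)
    tree_sum(k=0)
    -> return 1
    tree_sum(k=0)
    -> return 1
  -> return 5
  tree_sum(k=1) -> return 5  (same call as traced above)
-> return 13

Final answer: 13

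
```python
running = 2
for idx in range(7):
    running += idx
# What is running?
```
Trace:
  running=2
  running=2, idx=0
  running=3, idx=1
  running=5, idx=2
  running=8, idx=3
  running=12, idx=4
  running=17, idx=5
  running=23, idx=6

Final answer: 23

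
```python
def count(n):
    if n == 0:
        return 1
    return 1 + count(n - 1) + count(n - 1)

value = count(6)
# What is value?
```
Call trace (a repeated sub-call is expanded the first time; later identical calls just restate its return value):
count(n=6)
  count(n=5)
    count(n=4)
      count(n=3)
        count(n=2)
          count(n=1)
            count(n=0)
            -> return 1
            count(n=0)
            -> return 1
          -> return 3
          count(n=1) -> return 3  (same call as traced above)
        -> return 7
        count(n=2) -> return 7  (same call as traced above)
      -> return 15
      count(n=3) -> return 15  (same call as traced above)
    -> return 31
    count(n=4) -> return 31  (same call as traced above)
  -> return 63
  count(n=5) -> return 63  (same call as traced above)
-> return 127

Final answer: 127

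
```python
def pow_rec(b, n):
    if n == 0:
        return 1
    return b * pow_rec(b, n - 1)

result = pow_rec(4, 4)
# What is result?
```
Call trace:
pow_rec(b=4, n=4)
  pow_rec(b=4, n=3)
    pow_rec(b=4, n=2)
      pow_rec(b=4, n=1)
        pow_rec(b=4, n=0)
        -> return 1
      -> return 4
    -> return 16
  -> return 64
-> return 256

Final answer: 256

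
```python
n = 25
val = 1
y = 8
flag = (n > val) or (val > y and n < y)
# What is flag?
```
Trace:
  n=25
  n=25, val=1
  n=25, val=1, y=8
  n=25, val=1, y=8, flag=True

Final answer: True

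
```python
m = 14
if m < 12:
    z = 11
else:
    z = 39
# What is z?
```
Trace:
  m=14
  m=14, z=39

Final answer: 39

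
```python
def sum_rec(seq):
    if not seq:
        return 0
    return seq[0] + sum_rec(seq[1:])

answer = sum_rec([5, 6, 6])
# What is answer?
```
Call trace:
sum_rec(seq=[5, 6, 6])
  sum_rec(seq=[6, 6])
    sum_rec(seq=[6])
      sum_rec(seq=[])
      -> return 0
    -> return 6
  -> return 12
-> return 17

Final answer: 17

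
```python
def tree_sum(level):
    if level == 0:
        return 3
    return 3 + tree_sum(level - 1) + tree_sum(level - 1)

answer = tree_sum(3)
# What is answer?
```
Call trace (a repeated sub-call is expanded the first time; later identical calls just restate its return value):
tree_sum(level=3)
  tree_sum(level=2)
    tree_sum(level=1)
      tree_sum(level=0)
      -> return 3
      tree_sum(level=0)
      -> return 3
    -> return 9
    tree_sum(level=1) -> return 9  (same call as traced above)
  -> return 21
  tree_sum(level=2) -> return 21  (same call as traced above)
-> return 45

Final answer: 45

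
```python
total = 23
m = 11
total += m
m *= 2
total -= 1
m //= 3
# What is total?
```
Trace:
  total=23
  total=23, m=11
  total=34, m=11
  total=34, m=22
  total=33, m=22
  total=33, m=7

Final answer: 33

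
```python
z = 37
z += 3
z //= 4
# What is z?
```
Trace:
  z=37
  z=40
  z=10

Final answer: 10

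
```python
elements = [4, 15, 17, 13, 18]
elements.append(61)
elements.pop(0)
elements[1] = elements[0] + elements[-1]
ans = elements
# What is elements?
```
Trace:
  elements=[4, 15, 17, 13, 18]
  elements=[4, 15, 17, 13, 18, 61]
  elements=[15, 17, 13, 18, 61]
  elements=[15, 76, 13, 18, 61]
  elements=[15, 76, 13, 18, 61], ans=[15, 76, 13, 18, 61]

Final answer: [15, 76, 13, 18, 61]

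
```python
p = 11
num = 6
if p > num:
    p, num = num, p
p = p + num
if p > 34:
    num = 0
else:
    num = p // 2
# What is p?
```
Trace:
  p=11
  p=11, num=6
  p=6, num=11
  p=17, num=11
  p=17, num=8

Final answer: 17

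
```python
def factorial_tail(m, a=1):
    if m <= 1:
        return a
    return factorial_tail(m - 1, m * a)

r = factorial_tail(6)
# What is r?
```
Call trace:
factorial_tail(m=6, a=1)
  factorial_tail(m=5, a=6)
    factorial_tail(m=4, a=30)
      factorial_tail(m=3, a=120)
        factorial_tail(m=2, a=360)
          factorial_tail(m=1, a=720)
          -> return 720
        -> return 720
      -> return 720
    -> return 720
  -> return 720
-> return 720

Final answer: 720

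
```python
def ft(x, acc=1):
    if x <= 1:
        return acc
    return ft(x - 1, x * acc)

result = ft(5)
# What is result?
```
Call trace:
ft(x=5, acc=1)
  ft(x=4, acc=5)
    ft(x=3, acc=20)
      ft(x=2, acc=60)
        ft(x=1, acc=120)
        -> return 120
      -> return 120
    -> return 120
  -> return 120
-> return 120

Final answer: 120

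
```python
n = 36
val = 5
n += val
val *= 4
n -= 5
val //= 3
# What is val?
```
Trace:
  n=36
  n=36, val=5
  n=41, val=5
  n=41, val=20
  n=36, val=20
  n=36, val=6

Final answer: 6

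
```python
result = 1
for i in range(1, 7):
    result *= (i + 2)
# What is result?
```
Trace:
  result=1
  result=3, i=1
  result=12, i=2
  result=60, i=3
  result=360, i=4
  result=2520, i=5
  result=20160, i=6

Final answer: 20160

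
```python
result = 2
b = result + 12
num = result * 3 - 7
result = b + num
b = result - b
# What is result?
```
Trace:
  result=2
  result=2, b=14
  result=2, b=14, num=-1
  result=13, b=14, num=-1
  result=13, b=-1, num=-1

Final answer: 13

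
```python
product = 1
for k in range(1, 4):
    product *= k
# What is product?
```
Trace:
  product=1
  product=1, k=1
  product=2, k=2
  product=6, k=3

Final answer: 6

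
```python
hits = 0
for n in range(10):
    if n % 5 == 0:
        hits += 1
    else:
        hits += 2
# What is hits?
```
Trace:
  hits=0
  hits=1, n=0
  hits=3, n=1
  hits=5, n=2
  hits=7, n=3
  hits=9, n=4
  hits=10, n=5
  hits=12, n=6
  hits=14, n=7
  hits=16, n=8
  hits=18, n=9

Final answer: 18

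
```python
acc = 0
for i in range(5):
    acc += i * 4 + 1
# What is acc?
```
Trace:
  acc=0
  acc=1, i=0
  acc=6, i=1
  acc=15, i=2
  acc=28, i=3
  acc=45, i=4

Final answer: 45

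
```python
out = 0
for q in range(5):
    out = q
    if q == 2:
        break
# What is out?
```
Trace:
  out=0
  out=0, q=0
  out=1, q=1
  out=2, q=2

Final answer: 2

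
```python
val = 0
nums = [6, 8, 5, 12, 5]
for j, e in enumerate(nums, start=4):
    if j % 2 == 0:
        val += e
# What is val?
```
Trace:
  val=0
  val=6, j=4, e=6
  val=6, j=5, e=8
  val=11, j=6, e=5
  val=11, j=7, e=12
  val=16, j=8, e=5

Final answer: 16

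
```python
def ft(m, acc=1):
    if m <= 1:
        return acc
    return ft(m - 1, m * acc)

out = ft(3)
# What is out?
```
Call trace:
ft(m=3, acc=1)
  ft(m=2, acc=3)
    ft(m=1, acc=6)
    -> return 6
  -> return 6
-> return 6

Final answer: 6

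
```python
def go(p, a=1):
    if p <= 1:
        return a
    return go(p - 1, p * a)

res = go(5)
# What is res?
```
Call trace:
go(p=5, a=1)
  go(p=4, a=5)
    go(p=3, a=20)
      go(p=2, a=60)
        go(p=1, a=120)
        -> return 120
      -> return 120
    -> return 120
  -> return 120
-> return 120

Final answer: 120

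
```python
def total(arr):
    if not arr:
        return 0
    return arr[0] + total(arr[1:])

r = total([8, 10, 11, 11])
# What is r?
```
Call trace:
total(arr=[8, 10, 11, 11])
  total(arr=[10, 11, 11])
    total(arr=[11, 11])
      total(arr=[11])
        total(arr=[])
        -> return 0
      -> return 11
    -> return 22
  -> return 32
-> return 40

Final answer: 40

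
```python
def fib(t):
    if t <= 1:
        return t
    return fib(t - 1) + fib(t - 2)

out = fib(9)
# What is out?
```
Call trace (a repeated sub-call is expanded the first time; later identical calls just restate its return value):
fib(t=9)
  fib(t=8)
    fib(t=7)
      fib(t=6)
        fib(t=5)
          fib(t=4)
            fib(t=3)
              fib(t=2)
                fib(t=1)
                -> return 1
                fib(t=0)
                -> return 0
              -> return 1
              fib(t=1)
              -> return 1
            -> return 2
            fib(t=2) -> return 1  (same call as traced above)
          -> return 3
          fib(t=3) -> return 2  (same call as traced above)
        -> return 5
        fib(t=4) -> return 3  (same call as traced above)
      -> return 8
      fib(t=5) -> return 5  (same call as traced above)
    -> return 13
    fib(t=6) -> return 8  (same call as traced above)
  -> return 21
  fib(t=7) -> return 13  (same call as traced above)
-> return 34

Final answer: 34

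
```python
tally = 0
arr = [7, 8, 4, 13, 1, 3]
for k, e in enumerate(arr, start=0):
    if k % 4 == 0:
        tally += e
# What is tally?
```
Trace:
  tally=0
  tally=7, k=0, e=7
  tally=7, k=1, e=8
  tally=7, k=2, e=4
  tally=7, k=3, e=13
  tally=8, k=4, e=1
  tally=8, k=5, e=3

Final answer: 8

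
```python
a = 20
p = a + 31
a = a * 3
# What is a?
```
Trace:
  a=20
  a=20, p=51
  a=60, p=51

Final answer: 60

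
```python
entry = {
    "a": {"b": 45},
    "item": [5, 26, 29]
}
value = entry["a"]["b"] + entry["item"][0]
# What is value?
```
Trace:
  entry={'a': {'b': 45}, 'item': [5, 26, 29]}
  entry={'a': {'b': 45}, 'item': [5, 26, 29]}, value=50

Final answer: 50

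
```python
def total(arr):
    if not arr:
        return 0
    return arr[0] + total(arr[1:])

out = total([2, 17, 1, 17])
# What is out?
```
Call trace:
total(arr=[2, 17, 1, 17])
  total(arr=[17, 1, 17])
    total(arr=[1, 17])
      total(arr=[17])
        total(arr=[])
        -> return 0
      -> return 17
    -> return 18
  -> return 35
-> return 37

Final answer: 37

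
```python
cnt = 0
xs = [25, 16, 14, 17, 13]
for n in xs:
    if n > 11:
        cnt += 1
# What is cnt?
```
Trace:
  cnt=0
  cnt=1, n=25
  cnt=2, n=16
  cnt=3, n=14
  cnt=4, n=17
  cnt=5, n=13

Final answer: 5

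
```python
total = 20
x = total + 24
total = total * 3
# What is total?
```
Trace:
  total=20
  total=20, x=44
  total=60, x=44

Final answer: 60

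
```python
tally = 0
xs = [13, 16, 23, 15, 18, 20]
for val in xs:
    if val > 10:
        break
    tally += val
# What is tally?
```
Trace:
  tally=0
  tally=0, val=13

Final answer: 0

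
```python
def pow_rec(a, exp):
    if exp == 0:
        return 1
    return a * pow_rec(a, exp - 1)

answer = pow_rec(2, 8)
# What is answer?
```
Call trace:
pow_rec(a=2, exp=8)
  pow_rec(a=2, exp=7)
    pow_rec(a=2, exp=6)
      pow_rec(a=2, exp=5)
        pow_rec(a=2, exp=4)
          pow_rec(a=2, exp=3)
            pow_rec(a=2, exp=2)
              pow_rec(a=2, exp=1)
                pow_rec(a=2, exp=0)
                -> return 1
              -> return 2
            -> return 4
          -> return 8
        -> return 16
      -> return 32
    -> return 64
  -> return 128
-> return 256

Final answer: 256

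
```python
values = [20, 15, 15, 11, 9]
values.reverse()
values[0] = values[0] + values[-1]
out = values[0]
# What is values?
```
Trace:
  values=[20, 15, 15, 11, 9]
  values=[9, 11, 15, 15, 20]
  values=[29, 11, 15, 15, 20]
  values=[29, 11, 15, 15, 20], out=29

Final answer: [29, 11, 15, 15, 20]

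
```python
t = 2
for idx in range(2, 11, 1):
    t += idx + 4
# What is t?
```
Trace:
  t=2
  t=8, idx=2
  t=15, idx=3
  t=23, idx=4
  t=32, idx=5
  t=42, idx=6
  t=53, idx=7
  t=65, idx=8
  t=78, idx=9
  t=92, idx=10

Final answer: 92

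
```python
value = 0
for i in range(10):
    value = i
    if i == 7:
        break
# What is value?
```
Trace:
  value=0
  value=0, i=0
  value=1, i=1
  value=2, i=2
  value=3, i=3
  value=4, i=4
  value=5, i=5
  value=6, i=6
  value=7, i=7

Final answer: 7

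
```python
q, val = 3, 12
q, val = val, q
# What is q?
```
Trace:
  q=3, val=12
  q=12, val=3

Final answer: 12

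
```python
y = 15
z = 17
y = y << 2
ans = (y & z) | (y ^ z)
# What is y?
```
Trace:
  y=15
  y=15, z=17
  y=60, z=17
  y=60, z=17, ans=61

Final answer: 60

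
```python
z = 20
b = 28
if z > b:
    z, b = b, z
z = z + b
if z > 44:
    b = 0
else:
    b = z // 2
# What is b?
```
Trace:
  z=20
  z=20, b=28
  z=20, b=28
  z=48, b=28
  z=48, b=0

Final answer: 0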